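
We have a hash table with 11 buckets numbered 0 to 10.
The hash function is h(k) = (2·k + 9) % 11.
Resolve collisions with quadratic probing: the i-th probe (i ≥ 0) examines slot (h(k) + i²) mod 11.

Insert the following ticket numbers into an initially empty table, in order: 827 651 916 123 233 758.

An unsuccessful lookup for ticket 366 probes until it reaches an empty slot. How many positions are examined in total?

2

827: h=2 → slot 2
651: h=2, probe 2,3 → slot 3
916: h=4 → slot 4
123: h=2, probe 2,3,6 → slot 6
233: h=2, probe 2,3,6,0 → slot 0
758: h=7 → slot 7
Table: [233, ∅, 827, 651, 916, ∅, 123, 758, ∅, ∅, ∅]
Lookup 366: h=4, probe 4,5 → slot 5 empty, not found.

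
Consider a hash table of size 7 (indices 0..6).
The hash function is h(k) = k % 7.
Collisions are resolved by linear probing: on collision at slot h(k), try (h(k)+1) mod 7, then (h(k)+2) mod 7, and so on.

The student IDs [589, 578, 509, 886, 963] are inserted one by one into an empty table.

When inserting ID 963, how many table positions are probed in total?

589 hashes to 1; slot 1 is free → place at 1.
578 hashes to 4; slot 4 is free → place at 4.
509 hashes to 5; slot 5 is free → place at 5.
886 hashes to 4; 4,5 taken → place at 6.
963 hashes to 4; 4,5,6 taken → place at 0.
Table: [963, 589, ., ., 578, 509, 886]

4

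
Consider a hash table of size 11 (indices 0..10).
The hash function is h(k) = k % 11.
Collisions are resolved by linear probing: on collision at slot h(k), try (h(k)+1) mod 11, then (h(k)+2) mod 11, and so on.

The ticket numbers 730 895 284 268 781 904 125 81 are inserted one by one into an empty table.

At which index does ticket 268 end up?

6

730 hashes to 4; slot 4 is free → place at 4.
895 hashes to 4; 4 taken → place at 5.
284 hashes to 9; slot 9 is free → place at 9.
268 hashes to 4; 4,5 taken → place at 6.
781 hashes to 0; slot 0 is free → place at 0.
904 hashes to 2; slot 2 is free → place at 2.
125 hashes to 4; 4,5,6 taken → place at 7.
81 hashes to 4; 4,5,6,7 taken → place at 8.
Table: [781, —, 904, —, 730, 895, 268, 125, 81, 284, —]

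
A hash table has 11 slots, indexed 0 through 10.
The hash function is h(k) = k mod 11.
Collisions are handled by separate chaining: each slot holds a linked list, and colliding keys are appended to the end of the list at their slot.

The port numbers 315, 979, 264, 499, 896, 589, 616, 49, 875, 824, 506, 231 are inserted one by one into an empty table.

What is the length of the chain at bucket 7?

1

Insert 315: h=7, bucket 7 empty -> new chain.
Insert 979: h=0, bucket 0 empty -> new chain.
Insert 264: h=0, bucket 0 nonempty -> append to chain.
Insert 499: h=4, bucket 4 empty -> new chain.
Insert 896: h=5, bucket 5 empty -> new chain.
Insert 589: h=6, bucket 6 empty -> new chain.
Insert 616: h=0, bucket 0 nonempty -> append to chain.
Insert 49: h=5, bucket 5 nonempty -> append to chain.
Insert 875: h=6, bucket 6 nonempty -> append to chain.
Insert 824: h=10, bucket 10 empty -> new chain.
Insert 506: h=0, bucket 0 nonempty -> append to chain.
Insert 231: h=0, bucket 0 nonempty -> append to chain.
Final buckets:
0: 979 -> 264 -> 616 -> 506 -> 231
1: -
2: -
3: -
4: 499
5: 896 -> 49
6: 589 -> 875
7: 315
8: -
9: -
10: 824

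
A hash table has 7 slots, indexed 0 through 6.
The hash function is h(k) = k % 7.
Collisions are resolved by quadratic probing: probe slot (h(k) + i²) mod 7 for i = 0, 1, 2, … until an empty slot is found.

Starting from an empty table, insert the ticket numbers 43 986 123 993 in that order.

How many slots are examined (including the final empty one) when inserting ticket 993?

Insert 43: h=1, slot 1 empty => index 1.
Insert 986: h=6, slot 6 empty => index 6.
Insert 123: h=4, slot 4 empty => index 4.
Insert 993: h=6, slot 6 occupied => index 0.
Table: [993, 43, —, —, 123, —, 986]

2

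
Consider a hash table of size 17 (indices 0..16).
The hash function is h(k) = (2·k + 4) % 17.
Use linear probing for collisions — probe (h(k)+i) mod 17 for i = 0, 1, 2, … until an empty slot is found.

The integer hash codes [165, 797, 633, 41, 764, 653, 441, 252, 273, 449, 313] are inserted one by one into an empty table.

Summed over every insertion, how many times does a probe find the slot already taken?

165: h=11 => slot 11
797: h=0 => slot 0
633: h=12 => slot 12
41: h=1 => slot 1
764: h=2 => slot 2
653: h=1, probe 1,2,3 => slot 3
441: h=2, probe 2,3,4 => slot 4
252: h=15 => slot 15
273: h=6 => slot 6
449: h=1, probe 1,2,3,4,5 => slot 5
313: h=1, probe 1,2,3,4,5,6,7 => slot 7
Table: [797, 41, 764, 653, 441, 449, 273, 313, —, —, —, 165, 633, —, —, 252, —]

14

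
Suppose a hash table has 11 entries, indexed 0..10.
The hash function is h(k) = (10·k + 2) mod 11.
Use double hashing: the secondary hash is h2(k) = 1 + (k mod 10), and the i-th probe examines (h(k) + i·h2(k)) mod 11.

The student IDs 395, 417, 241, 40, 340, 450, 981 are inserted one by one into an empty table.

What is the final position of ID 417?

Insert 395: h=3, slot 3 empty → index 3.
Insert 417: h=3, h2=8, slot 3 occupied → index 0.
Insert 241: h=3, h2=2, slot 3 occupied → index 5.
Insert 40: h=6, slot 6 empty → index 6.
Insert 340: h=3, h2=1, slot 3 occupied → index 4.
Insert 450: h=3, h2=1, slots 3,4,5,6 occupied → index 7.
Insert 981: h=0, h2=2, slot 0 occupied → index 2.
Table: [417, _, 981, 395, 340, 241, 40, 450, _, _, _]

0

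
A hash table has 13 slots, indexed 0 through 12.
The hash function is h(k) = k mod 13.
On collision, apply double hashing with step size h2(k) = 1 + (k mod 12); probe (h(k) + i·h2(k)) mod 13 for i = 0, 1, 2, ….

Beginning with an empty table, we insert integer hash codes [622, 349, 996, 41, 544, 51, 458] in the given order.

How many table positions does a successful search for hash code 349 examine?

2

622: h=11 => slot 11
349: h=11, h2=2, probe 11,0 => slot 0
996: h=8 => slot 8
41: h=2 => slot 2
544: h=11, h2=5, probe 11,3 => slot 3
51: h=12 => slot 12
458: h=3, h2=3, probe 3,6 => slot 6
Table: [349, ., 41, 544, ., ., 458, ., 996, ., ., 622, 51]
Lookup 349: h=11, h2=2, probe 11,0 → found at 0.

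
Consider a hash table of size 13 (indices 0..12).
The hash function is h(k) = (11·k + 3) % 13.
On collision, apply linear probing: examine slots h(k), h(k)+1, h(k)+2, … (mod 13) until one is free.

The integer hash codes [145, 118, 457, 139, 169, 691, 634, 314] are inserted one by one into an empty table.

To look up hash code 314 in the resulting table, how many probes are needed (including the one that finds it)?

6

145 hashes to 12; slot 12 is free -> place at 12.
118 hashes to 1; slot 1 is free -> place at 1.
457 hashes to 12; 12 taken -> place at 0.
139 hashes to 11; slot 11 is free -> place at 11.
169 hashes to 3; slot 3 is free -> place at 3.
691 hashes to 12; 12,0,1 taken -> place at 2.
634 hashes to 9; slot 9 is free -> place at 9.
314 hashes to 12; 12,0,1,2,3 taken -> place at 4.
Table: [457, 118, 691, 169, 314, —, —, —, —, 634, —, 139, 145]
Lookup 314: h=12, probe 12,0,1,2,3,4 → found at 4.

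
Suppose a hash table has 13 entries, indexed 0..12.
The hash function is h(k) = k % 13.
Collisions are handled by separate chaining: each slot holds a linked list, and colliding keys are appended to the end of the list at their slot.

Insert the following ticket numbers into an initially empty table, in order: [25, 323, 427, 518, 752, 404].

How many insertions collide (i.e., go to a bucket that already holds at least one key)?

Insert 25: h=12, bucket 12 empty → new chain.
Insert 323: h=11, bucket 11 empty → new chain.
Insert 427: h=11, bucket 11 nonempty → append to chain.
Insert 518: h=11, bucket 11 nonempty → append to chain.
Insert 752: h=11, bucket 11 nonempty → append to chain.
Insert 404: h=1, bucket 1 empty → new chain.
Final buckets:
0: .
1: 404
2: .
3: .
4: .
5: .
6: .
7: .
8: .
9: .
10: .
11: 323 -> 427 -> 518 -> 752
12: 25

3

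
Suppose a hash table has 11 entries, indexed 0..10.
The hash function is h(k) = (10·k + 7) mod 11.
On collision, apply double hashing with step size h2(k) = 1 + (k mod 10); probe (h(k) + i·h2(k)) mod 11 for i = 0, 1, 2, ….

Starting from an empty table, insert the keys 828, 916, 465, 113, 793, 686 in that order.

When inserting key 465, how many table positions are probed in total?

2

Insert 828: h=4, slot 4 empty => index 4.
Insert 916: h=4, h2=7, slot 4 occupied => index 0.
Insert 465: h=4, h2=6, slot 4 occupied => index 10.
Insert 113: h=4, h2=4, slot 4 occupied => index 8.
Insert 793: h=6, slot 6 empty => index 6.
Insert 686: h=3, slot 3 empty => index 3.
Table: [916, -, -, 686, 828, -, 793, -, 113, -, 465]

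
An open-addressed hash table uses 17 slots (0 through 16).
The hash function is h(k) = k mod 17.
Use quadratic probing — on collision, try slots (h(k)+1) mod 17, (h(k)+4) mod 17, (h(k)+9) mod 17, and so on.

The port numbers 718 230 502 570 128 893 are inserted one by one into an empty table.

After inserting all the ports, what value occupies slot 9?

Insert 718: h=4, slot 4 empty -> index 4.
Insert 230: h=9, slot 9 empty -> index 9.
Insert 502: h=9, slot 9 occupied -> index 10.
Insert 570: h=9, slots 9,10 occupied -> index 13.
Insert 128: h=9, slots 9,10,13 occupied -> index 1.
Insert 893: h=9, slots 9,10,13,1 occupied -> index 8.
Table: [-, 128, -, -, 718, -, -, -, 893, 230, 502, -, -, 570, -, -, -]

230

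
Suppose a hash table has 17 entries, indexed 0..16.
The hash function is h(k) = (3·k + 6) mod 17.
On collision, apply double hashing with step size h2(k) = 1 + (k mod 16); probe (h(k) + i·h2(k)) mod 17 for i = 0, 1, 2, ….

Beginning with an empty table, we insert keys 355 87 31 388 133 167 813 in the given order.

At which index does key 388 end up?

Insert 355: h=0, slot 0 empty -> index 0.
Insert 87: h=12, slot 12 empty -> index 12.
Insert 31: h=14, slot 14 empty -> index 14.
Insert 388: h=14, h2=5, slot 14 occupied -> index 2.
Insert 133: h=14, h2=6, slot 14 occupied -> index 3.
Insert 167: h=14, h2=8, slot 14 occupied -> index 5.
Insert 813: h=14, h2=14, slot 14 occupied -> index 11.
Table: [355, ∅, 388, 133, ∅, 167, ∅, ∅, ∅, ∅, ∅, 813, 87, ∅, 31, ∅, ∅]

2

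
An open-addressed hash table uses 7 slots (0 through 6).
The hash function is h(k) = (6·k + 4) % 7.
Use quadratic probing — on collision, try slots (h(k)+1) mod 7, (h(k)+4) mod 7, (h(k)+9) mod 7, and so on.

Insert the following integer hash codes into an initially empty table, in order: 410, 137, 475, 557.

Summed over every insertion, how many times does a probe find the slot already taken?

3

410 hashes to 0; slot 0 is free → place at 0.
137 hashes to 0; 0 taken → place at 1.
475 hashes to 5; slot 5 is free → place at 5.
557 hashes to 0; 0,1 taken → place at 4.
Table: [410, 137, _, _, 557, 475, _]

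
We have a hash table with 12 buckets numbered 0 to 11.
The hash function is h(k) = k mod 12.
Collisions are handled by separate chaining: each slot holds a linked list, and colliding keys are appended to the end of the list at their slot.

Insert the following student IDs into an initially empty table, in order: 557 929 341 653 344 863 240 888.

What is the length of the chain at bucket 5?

4

Insert 557: h=5, bucket 5 empty -> new chain.
Insert 929: h=5, bucket 5 nonempty -> append to chain.
Insert 341: h=5, bucket 5 nonempty -> append to chain.
Insert 653: h=5, bucket 5 nonempty -> append to chain.
Insert 344: h=8, bucket 8 empty -> new chain.
Insert 863: h=11, bucket 11 empty -> new chain.
Insert 240: h=0, bucket 0 empty -> new chain.
Insert 888: h=0, bucket 0 nonempty -> append to chain.
Final buckets:
0: 240 -> 888
1: —
2: —
3: —
4: —
5: 557 -> 929 -> 341 -> 653
6: —
7: —
8: 344
9: —
10: —
11: 863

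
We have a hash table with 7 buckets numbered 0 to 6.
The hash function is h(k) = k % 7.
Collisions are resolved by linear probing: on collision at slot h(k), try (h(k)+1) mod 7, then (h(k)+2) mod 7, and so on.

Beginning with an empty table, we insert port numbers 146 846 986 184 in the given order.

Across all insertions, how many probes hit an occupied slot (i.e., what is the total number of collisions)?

3

146 hashes to 6; slot 6 is free => place at 6.
846 hashes to 6; 6 taken => place at 0.
986 hashes to 6; 6,0 taken => place at 1.
184 hashes to 2; slot 2 is free => place at 2.
Table: [846, 986, 184, _, _, _, 146]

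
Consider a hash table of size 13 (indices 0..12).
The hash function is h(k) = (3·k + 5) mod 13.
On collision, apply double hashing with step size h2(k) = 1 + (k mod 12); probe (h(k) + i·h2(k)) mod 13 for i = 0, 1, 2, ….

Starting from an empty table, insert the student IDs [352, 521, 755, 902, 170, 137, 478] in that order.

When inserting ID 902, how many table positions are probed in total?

2

352: h=8 -> slot 8
521: h=8, h2=6, probe 8,1 -> slot 1
755: h=8, h2=12, probe 8,7 -> slot 7
902: h=7, h2=3, probe 7,10 -> slot 10
170: h=8, h2=3, probe 8,11 -> slot 11
137: h=0 -> slot 0
478: h=9 -> slot 9
Table: [137, 521, ∅, ∅, ∅, ∅, ∅, 755, 352, 478, 902, 170, ∅]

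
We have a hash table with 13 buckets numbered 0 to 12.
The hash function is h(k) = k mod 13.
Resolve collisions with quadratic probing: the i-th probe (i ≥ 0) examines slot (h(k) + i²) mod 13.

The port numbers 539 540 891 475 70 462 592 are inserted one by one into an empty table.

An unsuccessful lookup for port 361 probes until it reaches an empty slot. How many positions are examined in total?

539: h=6 => slot 6
540: h=7 => slot 7
891: h=7, probe 7,8 => slot 8
475: h=7, probe 7,8,11 => slot 11
70: h=5 => slot 5
462: h=7, probe 7,8,11,3 => slot 3
592: h=7, probe 7,8,11,3,10 => slot 10
Table: [—, —, —, 462, —, 70, 539, 540, 891, —, 592, 475, —]
Lookup 361: h=10, probe 10,11,1 → slot 1 empty, not found.

3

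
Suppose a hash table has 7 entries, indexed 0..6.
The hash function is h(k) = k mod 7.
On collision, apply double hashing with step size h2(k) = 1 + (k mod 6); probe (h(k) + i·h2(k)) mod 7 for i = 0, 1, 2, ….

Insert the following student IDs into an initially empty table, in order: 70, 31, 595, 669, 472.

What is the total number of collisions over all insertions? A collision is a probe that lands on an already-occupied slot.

Insert 70: h=0, slot 0 empty => index 0.
Insert 31: h=3, slot 3 empty => index 3.
Insert 595: h=0, h2=2, slot 0 occupied => index 2.
Insert 669: h=4, slot 4 empty => index 4.
Insert 472: h=3, h2=5, slot 3 occupied => index 1.
Table: [70, 472, 595, 31, 669, _, _]

2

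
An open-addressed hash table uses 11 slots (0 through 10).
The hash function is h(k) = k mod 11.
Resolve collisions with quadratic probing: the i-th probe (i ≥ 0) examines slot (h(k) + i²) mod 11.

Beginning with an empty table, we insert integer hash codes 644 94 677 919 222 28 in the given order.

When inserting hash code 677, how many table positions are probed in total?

3

644: h=6 → slot 6
94: h=6, probe 6,7 → slot 7
677: h=6, probe 6,7,10 → slot 10
919: h=6, probe 6,7,10,4 → slot 4
222: h=2 → slot 2
28: h=6, probe 6,7,10,4,0 → slot 0
Table: [28, _, 222, _, 919, _, 644, 94, _, _, 677]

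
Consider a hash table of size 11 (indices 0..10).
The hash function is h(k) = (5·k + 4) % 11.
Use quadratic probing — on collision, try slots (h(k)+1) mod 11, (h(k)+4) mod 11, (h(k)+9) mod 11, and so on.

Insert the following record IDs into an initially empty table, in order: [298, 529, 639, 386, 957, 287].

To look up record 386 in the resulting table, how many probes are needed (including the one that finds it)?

Insert 298: h=9, slot 9 empty => index 9.
Insert 529: h=9, slot 9 occupied => index 10.
Insert 639: h=9, slots 9,10 occupied => index 2.
Insert 386: h=9, slots 9,10,2 occupied => index 7.
Insert 957: h=4, slot 4 empty => index 4.
Insert 287: h=9, slots 9,10,2,7 occupied => index 3.
Table: [_, _, 639, 287, 957, _, _, 386, _, 298, 529]
Lookup 386: h=9, probe 9,10,2,7 → found at 7.

4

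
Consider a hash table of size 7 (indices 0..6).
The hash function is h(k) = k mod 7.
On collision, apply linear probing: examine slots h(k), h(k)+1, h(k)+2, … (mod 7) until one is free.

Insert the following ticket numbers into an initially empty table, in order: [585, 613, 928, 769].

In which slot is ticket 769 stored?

Insert 585: h=4, slot 4 empty => index 4.
Insert 613: h=4, slot 4 occupied => index 5.
Insert 928: h=4, slots 4,5 occupied => index 6.
Insert 769: h=6, slot 6 occupied => index 0.
Table: [769, —, —, —, 585, 613, 928]

0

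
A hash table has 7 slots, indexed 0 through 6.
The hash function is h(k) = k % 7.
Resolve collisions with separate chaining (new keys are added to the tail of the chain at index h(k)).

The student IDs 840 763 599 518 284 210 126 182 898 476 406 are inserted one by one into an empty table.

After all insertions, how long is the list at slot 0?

Insert 840: h=0, bucket 0 empty -> new chain.
Insert 763: h=0, bucket 0 nonempty -> append to chain.
Insert 599: h=4, bucket 4 empty -> new chain.
Insert 518: h=0, bucket 0 nonempty -> append to chain.
Insert 284: h=4, bucket 4 nonempty -> append to chain.
Insert 210: h=0, bucket 0 nonempty -> append to chain.
Insert 126: h=0, bucket 0 nonempty -> append to chain.
Insert 182: h=0, bucket 0 nonempty -> append to chain.
Insert 898: h=2, bucket 2 empty -> new chain.
Insert 476: h=0, bucket 0 nonempty -> append to chain.
Insert 406: h=0, bucket 0 nonempty -> append to chain.
Final buckets:
0: 840 -> 763 -> 518 -> 210 -> 126 -> 182 -> 476 -> 406
1: _
2: 898
3: _
4: 599 -> 284
5: _
6: _

8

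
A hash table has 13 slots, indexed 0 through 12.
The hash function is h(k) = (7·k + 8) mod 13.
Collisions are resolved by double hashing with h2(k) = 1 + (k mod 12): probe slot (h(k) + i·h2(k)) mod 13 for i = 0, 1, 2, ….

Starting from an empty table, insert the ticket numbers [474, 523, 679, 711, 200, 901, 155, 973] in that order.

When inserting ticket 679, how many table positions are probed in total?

3

Insert 474: h=11, slot 11 empty => index 11.
Insert 523: h=3, slot 3 empty => index 3.
Insert 679: h=3, h2=8, slots 3,11 occupied => index 6.
Insert 711: h=6, h2=4, slot 6 occupied => index 10.
Insert 200: h=4, slot 4 empty => index 4.
Insert 901: h=10, h2=2, slot 10 occupied => index 12.
Insert 155: h=1, slot 1 empty => index 1.
Insert 973: h=7, slot 7 empty => index 7.
Table: [∅, 155, ∅, 523, 200, ∅, 679, 973, ∅, ∅, 711, 474, 901]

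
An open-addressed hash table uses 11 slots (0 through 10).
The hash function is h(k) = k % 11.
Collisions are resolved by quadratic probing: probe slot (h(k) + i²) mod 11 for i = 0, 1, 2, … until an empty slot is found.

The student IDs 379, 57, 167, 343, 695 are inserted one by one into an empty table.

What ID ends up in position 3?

379: h=5 → slot 5
57: h=2 → slot 2
167: h=2, probe 2,3 → slot 3
343: h=2, probe 2,3,6 → slot 6
695: h=2, probe 2,3,6,0 → slot 0
Table: [695, -, 57, 167, -, 379, 343, -, -, -, -]

167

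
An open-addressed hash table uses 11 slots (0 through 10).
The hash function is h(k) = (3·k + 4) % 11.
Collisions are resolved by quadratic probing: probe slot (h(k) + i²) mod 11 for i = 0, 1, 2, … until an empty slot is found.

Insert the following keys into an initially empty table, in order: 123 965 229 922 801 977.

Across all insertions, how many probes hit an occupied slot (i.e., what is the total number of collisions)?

9

123: h=10 => slot 10
965: h=6 => slot 6
229: h=9 => slot 9
922: h=9, probe 9,10,2 => slot 2
801: h=9, probe 9,10,2,7 => slot 7
977: h=9, probe 9,10,2,7,3 => slot 3
Table: [-, -, 922, 977, -, -, 965, 801, -, 229, 123]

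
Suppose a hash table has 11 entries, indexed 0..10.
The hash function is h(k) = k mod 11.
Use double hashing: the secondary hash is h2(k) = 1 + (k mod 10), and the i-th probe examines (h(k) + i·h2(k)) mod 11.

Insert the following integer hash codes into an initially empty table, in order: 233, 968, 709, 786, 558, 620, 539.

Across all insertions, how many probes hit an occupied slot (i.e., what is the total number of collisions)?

233 hashes to 2; slot 2 is free -> place at 2.
968 hashes to 0; slot 0 is free -> place at 0.
709 hashes to 5; slot 5 is free -> place at 5.
786 hashes to 5, h2=7; 5 taken -> place at 1.
558 hashes to 8; slot 8 is free -> place at 8.
620 hashes to 4; slot 4 is free -> place at 4.
539 hashes to 0, h2=10; 0 taken -> place at 10.
Table: [968, 786, 233, -, 620, 709, -, -, 558, -, 539]

2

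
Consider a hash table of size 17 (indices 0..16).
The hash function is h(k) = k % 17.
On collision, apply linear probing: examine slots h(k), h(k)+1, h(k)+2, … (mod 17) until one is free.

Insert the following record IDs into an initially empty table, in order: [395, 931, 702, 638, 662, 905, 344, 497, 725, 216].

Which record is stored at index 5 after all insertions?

702

395: h=4 → slot 4
931: h=13 → slot 13
702: h=5 → slot 5
638: h=9 → slot 9
662: h=16 → slot 16
905: h=4, probe 4,5,6 → slot 6
344: h=4, probe 4,5,6,7 → slot 7
497: h=4, probe 4,5,6,7,8 → slot 8
725: h=11 → slot 11
216: h=12 → slot 12
Table: [-, -, -, -, 395, 702, 905, 344, 497, 638, -, 725, 216, 931, -, -, 662]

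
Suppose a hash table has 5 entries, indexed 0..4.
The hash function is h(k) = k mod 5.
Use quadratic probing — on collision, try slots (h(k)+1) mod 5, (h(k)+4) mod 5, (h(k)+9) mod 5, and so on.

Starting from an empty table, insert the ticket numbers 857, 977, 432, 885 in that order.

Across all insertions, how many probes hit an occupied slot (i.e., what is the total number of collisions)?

Insert 857: h=2, slot 2 empty -> index 2.
Insert 977: h=2, slot 2 occupied -> index 3.
Insert 432: h=2, slots 2,3 occupied -> index 1.
Insert 885: h=0, slot 0 empty -> index 0.
Table: [885, 432, 857, 977, —]

3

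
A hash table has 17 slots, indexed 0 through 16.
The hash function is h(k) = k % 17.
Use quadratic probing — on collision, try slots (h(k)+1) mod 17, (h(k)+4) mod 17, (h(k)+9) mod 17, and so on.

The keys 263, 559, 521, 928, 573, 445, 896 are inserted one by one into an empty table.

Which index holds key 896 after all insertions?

13

263 hashes to 8; slot 8 is free => place at 8.
559 hashes to 15; slot 15 is free => place at 15.
521 hashes to 11; slot 11 is free => place at 11.
928 hashes to 10; slot 10 is free => place at 10.
573 hashes to 12; slot 12 is free => place at 12.
445 hashes to 3; slot 3 is free => place at 3.
896 hashes to 12; 12 taken => place at 13.
Table: [—, —, —, 445, —, —, —, —, 263, —, 928, 521, 573, 896, —, 559, —]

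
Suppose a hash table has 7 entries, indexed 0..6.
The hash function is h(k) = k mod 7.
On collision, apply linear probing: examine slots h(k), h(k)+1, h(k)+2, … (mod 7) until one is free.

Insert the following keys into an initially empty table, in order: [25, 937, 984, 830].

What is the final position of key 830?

25 hashes to 4; slot 4 is free => place at 4.
937 hashes to 6; slot 6 is free => place at 6.
984 hashes to 4; 4 taken => place at 5.
830 hashes to 4; 4,5,6 taken => place at 0.
Table: [830, _, _, _, 25, 984, 937]

0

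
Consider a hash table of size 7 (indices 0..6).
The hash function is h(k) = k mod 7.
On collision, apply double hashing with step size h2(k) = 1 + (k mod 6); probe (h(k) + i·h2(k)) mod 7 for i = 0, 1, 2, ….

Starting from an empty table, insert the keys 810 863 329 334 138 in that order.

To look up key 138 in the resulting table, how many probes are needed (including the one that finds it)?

Insert 810: h=5, slot 5 empty → index 5.
Insert 863: h=2, slot 2 empty → index 2.
Insert 329: h=0, slot 0 empty → index 0.
Insert 334: h=5, h2=5, slot 5 occupied → index 3.
Insert 138: h=5, h2=1, slot 5 occupied → index 6.
Table: [329, _, 863, 334, _, 810, 138]
Lookup 138: h=5, h2=1, probe 5,6 → found at 6.

2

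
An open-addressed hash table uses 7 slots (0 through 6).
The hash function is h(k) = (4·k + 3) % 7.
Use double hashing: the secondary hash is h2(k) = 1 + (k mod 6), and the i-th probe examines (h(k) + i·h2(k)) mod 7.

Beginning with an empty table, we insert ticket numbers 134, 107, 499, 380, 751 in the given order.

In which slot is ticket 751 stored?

1

134: h=0 -> slot 0
107: h=4 -> slot 4
499: h=4, h2=2, probe 4,6 -> slot 6
380: h=4, h2=3, probe 4,0,3 -> slot 3
751: h=4, h2=2, probe 4,6,1 -> slot 1
Table: [134, 751, _, 380, 107, _, 499]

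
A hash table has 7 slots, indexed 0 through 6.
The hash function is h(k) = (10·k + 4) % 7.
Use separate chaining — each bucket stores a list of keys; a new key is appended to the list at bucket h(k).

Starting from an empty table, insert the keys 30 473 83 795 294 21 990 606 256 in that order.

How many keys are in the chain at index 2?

Insert 30: h=3, bucket 3 empty → new chain.
Insert 473: h=2, bucket 2 empty → new chain.
Insert 83: h=1, bucket 1 empty → new chain.
Insert 795: h=2, bucket 2 nonempty → append to chain.
Insert 294: h=4, bucket 4 empty → new chain.
Insert 21: h=4, bucket 4 nonempty → append to chain.
Insert 990: h=6, bucket 6 empty → new chain.
Insert 606: h=2, bucket 2 nonempty → append to chain.
Insert 256: h=2, bucket 2 nonempty → append to chain.
Final buckets:
0: _
1: 83
2: 473 -> 795 -> 606 -> 256
3: 30
4: 294 -> 21
5: _
6: 990

4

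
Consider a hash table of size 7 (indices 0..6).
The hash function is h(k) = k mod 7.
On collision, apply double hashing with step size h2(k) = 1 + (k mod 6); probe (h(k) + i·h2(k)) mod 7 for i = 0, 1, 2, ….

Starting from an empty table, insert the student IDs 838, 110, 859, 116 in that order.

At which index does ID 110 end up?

838 hashes to 5; slot 5 is free => place at 5.
110 hashes to 5, h2=3; 5 taken => place at 1.
859 hashes to 5, h2=2; 5 taken => place at 0.
116 hashes to 4; slot 4 is free => place at 4.
Table: [859, 110, ., ., 116, 838, .]

1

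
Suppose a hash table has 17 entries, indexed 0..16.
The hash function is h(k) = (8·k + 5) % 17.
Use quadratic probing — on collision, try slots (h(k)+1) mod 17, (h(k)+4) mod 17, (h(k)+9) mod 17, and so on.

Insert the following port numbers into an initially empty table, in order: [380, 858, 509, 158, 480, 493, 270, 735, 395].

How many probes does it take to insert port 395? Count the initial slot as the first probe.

Insert 380: h=2, slot 2 empty -> index 2.
Insert 858: h=1, slot 1 empty -> index 1.
Insert 509: h=14, slot 14 empty -> index 14.
Insert 158: h=11, slot 11 empty -> index 11.
Insert 480: h=3, slot 3 empty -> index 3.
Insert 493: h=5, slot 5 empty -> index 5.
Insert 270: h=6, slot 6 empty -> index 6.
Insert 735: h=3, slot 3 occupied -> index 4.
Insert 395: h=3, slots 3,4 occupied -> index 7.
Table: [∅, 858, 380, 480, 735, 493, 270, 395, ∅, ∅, ∅, 158, ∅, ∅, 509, ∅, ∅]

3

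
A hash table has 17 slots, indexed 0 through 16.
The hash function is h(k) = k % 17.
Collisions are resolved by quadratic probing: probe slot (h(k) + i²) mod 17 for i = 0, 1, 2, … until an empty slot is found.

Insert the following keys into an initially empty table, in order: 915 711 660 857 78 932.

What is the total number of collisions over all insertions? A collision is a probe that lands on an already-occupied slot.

Insert 915: h=14, slot 14 empty -> index 14.
Insert 711: h=14, slot 14 occupied -> index 15.
Insert 660: h=14, slots 14,15 occupied -> index 1.
Insert 857: h=7, slot 7 empty -> index 7.
Insert 78: h=10, slot 10 empty -> index 10.
Insert 932: h=14, slots 14,15,1 occupied -> index 6.
Table: [—, 660, —, —, —, —, 932, 857, —, —, 78, —, —, —, 915, 711, —]

6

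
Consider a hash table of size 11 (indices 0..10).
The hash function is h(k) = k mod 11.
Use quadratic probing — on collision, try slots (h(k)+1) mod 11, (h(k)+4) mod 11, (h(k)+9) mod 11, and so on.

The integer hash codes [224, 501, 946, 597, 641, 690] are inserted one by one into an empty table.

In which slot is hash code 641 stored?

224: h=4 → slot 4
501: h=6 → slot 6
946: h=0 → slot 0
597: h=3 → slot 3
641: h=3, probe 3,4,7 → slot 7
690: h=8 → slot 8
Table: [946, ∅, ∅, 597, 224, ∅, 501, 641, 690, ∅, ∅]

7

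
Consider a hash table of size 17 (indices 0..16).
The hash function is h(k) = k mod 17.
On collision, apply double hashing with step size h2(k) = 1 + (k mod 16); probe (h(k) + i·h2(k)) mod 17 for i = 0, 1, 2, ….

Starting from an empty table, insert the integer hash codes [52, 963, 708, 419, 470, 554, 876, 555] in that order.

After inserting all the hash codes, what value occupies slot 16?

52: h=1 -> slot 1
963: h=11 -> slot 11
708: h=11, h2=5, probe 11,16 -> slot 16
419: h=11, h2=4, probe 11,15 -> slot 15
470: h=11, h2=7, probe 11,1,8 -> slot 8
554: h=10 -> slot 10
876: h=9 -> slot 9
555: h=11, h2=12, probe 11,6 -> slot 6
Table: [—, 52, —, —, —, —, 555, —, 470, 876, 554, 963, —, —, —, 419, 708]

708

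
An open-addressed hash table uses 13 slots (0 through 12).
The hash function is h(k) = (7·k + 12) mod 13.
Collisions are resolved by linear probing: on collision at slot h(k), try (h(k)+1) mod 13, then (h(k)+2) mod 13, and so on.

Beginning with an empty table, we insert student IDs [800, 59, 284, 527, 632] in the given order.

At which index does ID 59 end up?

800: h=9 -> slot 9
59: h=9, probe 9,10 -> slot 10
284: h=11 -> slot 11
527: h=9, probe 9,10,11,12 -> slot 12
632: h=3 -> slot 3
Table: [—, —, —, 632, —, —, —, —, —, 800, 59, 284, 527]

10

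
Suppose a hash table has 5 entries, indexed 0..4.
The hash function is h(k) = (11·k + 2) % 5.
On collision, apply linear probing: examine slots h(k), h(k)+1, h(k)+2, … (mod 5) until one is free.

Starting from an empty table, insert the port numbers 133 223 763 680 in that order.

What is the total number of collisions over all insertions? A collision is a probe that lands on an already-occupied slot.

133 hashes to 0; slot 0 is free -> place at 0.
223 hashes to 0; 0 taken -> place at 1.
763 hashes to 0; 0,1 taken -> place at 2.
680 hashes to 2; 2 taken -> place at 3.
Table: [133, 223, 763, 680, ∅]

4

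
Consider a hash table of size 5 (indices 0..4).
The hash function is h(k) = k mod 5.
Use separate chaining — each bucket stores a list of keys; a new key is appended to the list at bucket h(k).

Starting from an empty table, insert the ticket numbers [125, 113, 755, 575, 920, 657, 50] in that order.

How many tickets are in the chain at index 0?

5

Insert 125: h=0, bucket 0 empty → new chain.
Insert 113: h=3, bucket 3 empty → new chain.
Insert 755: h=0, bucket 0 nonempty → append to chain.
Insert 575: h=0, bucket 0 nonempty → append to chain.
Insert 920: h=0, bucket 0 nonempty → append to chain.
Insert 657: h=2, bucket 2 empty → new chain.
Insert 50: h=0, bucket 0 nonempty → append to chain.
Final buckets:
0: 125 -> 755 -> 575 -> 920 -> 50
1: ∅
2: 657
3: 113
4: ∅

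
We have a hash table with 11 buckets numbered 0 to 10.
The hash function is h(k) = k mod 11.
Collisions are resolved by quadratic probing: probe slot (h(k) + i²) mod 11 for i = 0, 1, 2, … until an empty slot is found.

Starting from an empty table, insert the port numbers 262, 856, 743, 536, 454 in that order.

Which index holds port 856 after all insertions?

Insert 262: h=9, slot 9 empty -> index 9.
Insert 856: h=9, slot 9 occupied -> index 10.
Insert 743: h=6, slot 6 empty -> index 6.
Insert 536: h=8, slot 8 empty -> index 8.
Insert 454: h=3, slot 3 empty -> index 3.
Table: [., ., ., 454, ., ., 743, ., 536, 262, 856]

10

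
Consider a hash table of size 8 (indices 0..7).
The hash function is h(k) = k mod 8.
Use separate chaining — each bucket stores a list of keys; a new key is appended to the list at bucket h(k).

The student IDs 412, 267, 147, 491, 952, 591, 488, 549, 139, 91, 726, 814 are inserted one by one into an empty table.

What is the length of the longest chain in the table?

Insert 412: h=4, bucket 4 empty -> new chain.
Insert 267: h=3, bucket 3 empty -> new chain.
Insert 147: h=3, bucket 3 nonempty -> append to chain.
Insert 491: h=3, bucket 3 nonempty -> append to chain.
Insert 952: h=0, bucket 0 empty -> new chain.
Insert 591: h=7, bucket 7 empty -> new chain.
Insert 488: h=0, bucket 0 nonempty -> append to chain.
Insert 549: h=5, bucket 5 empty -> new chain.
Insert 139: h=3, bucket 3 nonempty -> append to chain.
Insert 91: h=3, bucket 3 nonempty -> append to chain.
Insert 726: h=6, bucket 6 empty -> new chain.
Insert 814: h=6, bucket 6 nonempty -> append to chain.
Final buckets:
0: 952 -> 488
1: ∅
2: ∅
3: 267 -> 147 -> 491 -> 139 -> 91
4: 412
5: 549
6: 726 -> 814
7: 591

5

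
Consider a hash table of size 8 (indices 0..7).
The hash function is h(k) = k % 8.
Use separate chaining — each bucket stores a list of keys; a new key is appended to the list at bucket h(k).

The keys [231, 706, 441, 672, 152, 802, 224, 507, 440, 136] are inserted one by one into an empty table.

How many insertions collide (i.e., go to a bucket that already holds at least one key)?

Insert 231: h=7, bucket 7 empty → new chain.
Insert 706: h=2, bucket 2 empty → new chain.
Insert 441: h=1, bucket 1 empty → new chain.
Insert 672: h=0, bucket 0 empty → new chain.
Insert 152: h=0, bucket 0 nonempty → append to chain.
Insert 802: h=2, bucket 2 nonempty → append to chain.
Insert 224: h=0, bucket 0 nonempty → append to chain.
Insert 507: h=3, bucket 3 empty → new chain.
Insert 440: h=0, bucket 0 nonempty → append to chain.
Insert 136: h=0, bucket 0 nonempty → append to chain.
Final buckets:
0: 672 -> 152 -> 224 -> 440 -> 136
1: 441
2: 706 -> 802
3: 507
4: _
5: _
6: _
7: 231

5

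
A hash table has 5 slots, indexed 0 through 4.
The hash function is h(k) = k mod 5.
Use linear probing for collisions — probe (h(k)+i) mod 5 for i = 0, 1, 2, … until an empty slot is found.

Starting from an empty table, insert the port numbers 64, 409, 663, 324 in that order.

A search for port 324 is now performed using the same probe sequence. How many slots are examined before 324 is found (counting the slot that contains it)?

64 hashes to 4; slot 4 is free → place at 4.
409 hashes to 4; 4 taken → place at 0.
663 hashes to 3; slot 3 is free → place at 3.
324 hashes to 4; 4,0 taken → place at 1.
Table: [409, 324, -, 663, 64]
Lookup 324: h=4, probe 4,0,1 → found at 1.

3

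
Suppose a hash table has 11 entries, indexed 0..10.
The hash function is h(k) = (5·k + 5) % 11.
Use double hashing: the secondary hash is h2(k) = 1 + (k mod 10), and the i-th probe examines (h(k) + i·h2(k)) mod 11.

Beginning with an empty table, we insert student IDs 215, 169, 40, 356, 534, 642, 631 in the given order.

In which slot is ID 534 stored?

1

215 hashes to 2; slot 2 is free => place at 2.
169 hashes to 3; slot 3 is free => place at 3.
40 hashes to 7; slot 7 is free => place at 7.
356 hashes to 3, h2=7; 3 taken => place at 10.
534 hashes to 2, h2=5; 2,7 taken => place at 1.
642 hashes to 3, h2=3; 3 taken => place at 6.
631 hashes to 3, h2=2; 3 taken => place at 5.
Table: [., 534, 215, 169, ., 631, 642, 40, ., ., 356]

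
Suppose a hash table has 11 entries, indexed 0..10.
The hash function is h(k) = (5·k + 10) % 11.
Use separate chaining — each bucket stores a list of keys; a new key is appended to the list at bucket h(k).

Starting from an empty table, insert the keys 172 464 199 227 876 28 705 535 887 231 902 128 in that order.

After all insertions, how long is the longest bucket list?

Insert 172: h=1, bucket 1 empty -> new chain.
Insert 464: h=9, bucket 9 empty -> new chain.
Insert 199: h=4, bucket 4 empty -> new chain.
Insert 227: h=1, bucket 1 nonempty -> append to chain.
Insert 876: h=1, bucket 1 nonempty -> append to chain.
Insert 28: h=7, bucket 7 empty -> new chain.
Insert 705: h=4, bucket 4 nonempty -> append to chain.
Insert 535: h=1, bucket 1 nonempty -> append to chain.
Insert 887: h=1, bucket 1 nonempty -> append to chain.
Insert 231: h=10, bucket 10 empty -> new chain.
Insert 902: h=10, bucket 10 nonempty -> append to chain.
Insert 128: h=1, bucket 1 nonempty -> append to chain.
Final buckets:
0: .
1: 172 -> 227 -> 876 -> 535 -> 887 -> 128
2: .
3: .
4: 199 -> 705
5: .
6: .
7: 28
8: .
9: 464
10: 231 -> 902

6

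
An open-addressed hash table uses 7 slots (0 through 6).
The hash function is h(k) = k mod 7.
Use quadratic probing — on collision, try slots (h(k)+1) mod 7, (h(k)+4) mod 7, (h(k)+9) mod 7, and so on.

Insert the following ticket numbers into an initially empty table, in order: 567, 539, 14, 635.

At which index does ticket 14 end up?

567 hashes to 0; slot 0 is free -> place at 0.
539 hashes to 0; 0 taken -> place at 1.
14 hashes to 0; 0,1 taken -> place at 4.
635 hashes to 5; slot 5 is free -> place at 5.
Table: [567, 539, _, _, 14, 635, _]

4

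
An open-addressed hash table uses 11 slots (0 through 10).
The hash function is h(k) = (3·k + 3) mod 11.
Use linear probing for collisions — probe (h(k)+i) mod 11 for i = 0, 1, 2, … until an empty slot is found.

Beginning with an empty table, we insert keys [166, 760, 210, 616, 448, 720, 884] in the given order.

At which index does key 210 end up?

166 hashes to 6; slot 6 is free => place at 6.
760 hashes to 6; 6 taken => place at 7.
210 hashes to 6; 6,7 taken => place at 8.
616 hashes to 3; slot 3 is free => place at 3.
448 hashes to 5; slot 5 is free => place at 5.
720 hashes to 7; 7,8 taken => place at 9.
884 hashes to 4; slot 4 is free => place at 4.
Table: [∅, ∅, ∅, 616, 884, 448, 166, 760, 210, 720, ∅]

8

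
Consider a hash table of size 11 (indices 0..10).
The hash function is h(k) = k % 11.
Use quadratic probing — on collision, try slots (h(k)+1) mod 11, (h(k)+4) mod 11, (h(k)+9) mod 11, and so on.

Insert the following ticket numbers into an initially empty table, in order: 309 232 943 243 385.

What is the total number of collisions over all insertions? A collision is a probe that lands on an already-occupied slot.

309 hashes to 1; slot 1 is free -> place at 1.
232 hashes to 1; 1 taken -> place at 2.
943 hashes to 8; slot 8 is free -> place at 8.
243 hashes to 1; 1,2 taken -> place at 5.
385 hashes to 0; slot 0 is free -> place at 0.
Table: [385, 309, 232, ∅, ∅, 243, ∅, ∅, 943, ∅, ∅]

3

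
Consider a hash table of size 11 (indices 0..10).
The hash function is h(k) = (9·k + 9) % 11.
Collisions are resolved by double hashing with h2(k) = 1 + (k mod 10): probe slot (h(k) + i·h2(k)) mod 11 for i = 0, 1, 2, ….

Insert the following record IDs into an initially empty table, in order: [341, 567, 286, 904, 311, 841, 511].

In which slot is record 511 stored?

7

341 hashes to 9; slot 9 is free → place at 9.
567 hashes to 8; slot 8 is free → place at 8.
286 hashes to 9, h2=7; 9 taken → place at 5.
904 hashes to 5, h2=5; 5 taken → place at 10.
311 hashes to 3; slot 3 is free → place at 3.
841 hashes to 10, h2=2; 10 taken → place at 1.
511 hashes to 10, h2=2; 10,1,3,5 taken → place at 7.
Table: [-, 841, -, 311, -, 286, -, 511, 567, 341, 904]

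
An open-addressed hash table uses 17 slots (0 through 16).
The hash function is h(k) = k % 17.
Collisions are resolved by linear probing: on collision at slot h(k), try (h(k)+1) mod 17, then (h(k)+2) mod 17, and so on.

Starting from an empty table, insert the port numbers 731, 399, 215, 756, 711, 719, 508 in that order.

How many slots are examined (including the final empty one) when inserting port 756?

Insert 731: h=0, slot 0 empty -> index 0.
Insert 399: h=8, slot 8 empty -> index 8.
Insert 215: h=11, slot 11 empty -> index 11.
Insert 756: h=8, slot 8 occupied -> index 9.
Insert 711: h=14, slot 14 empty -> index 14.
Insert 719: h=5, slot 5 empty -> index 5.
Insert 508: h=15, slot 15 empty -> index 15.
Table: [731, —, —, —, —, 719, —, —, 399, 756, —, 215, —, —, 711, 508, —]

2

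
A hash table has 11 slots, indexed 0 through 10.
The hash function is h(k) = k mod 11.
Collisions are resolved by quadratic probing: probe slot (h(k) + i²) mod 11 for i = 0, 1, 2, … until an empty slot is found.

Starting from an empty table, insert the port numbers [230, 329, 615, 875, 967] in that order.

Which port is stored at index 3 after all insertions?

615

230 hashes to 10; slot 10 is free -> place at 10.
329 hashes to 10; 10 taken -> place at 0.
615 hashes to 10; 10,0 taken -> place at 3.
875 hashes to 6; slot 6 is free -> place at 6.
967 hashes to 10; 10,0,3 taken -> place at 8.
Table: [329, —, —, 615, —, —, 875, —, 967, —, 230]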